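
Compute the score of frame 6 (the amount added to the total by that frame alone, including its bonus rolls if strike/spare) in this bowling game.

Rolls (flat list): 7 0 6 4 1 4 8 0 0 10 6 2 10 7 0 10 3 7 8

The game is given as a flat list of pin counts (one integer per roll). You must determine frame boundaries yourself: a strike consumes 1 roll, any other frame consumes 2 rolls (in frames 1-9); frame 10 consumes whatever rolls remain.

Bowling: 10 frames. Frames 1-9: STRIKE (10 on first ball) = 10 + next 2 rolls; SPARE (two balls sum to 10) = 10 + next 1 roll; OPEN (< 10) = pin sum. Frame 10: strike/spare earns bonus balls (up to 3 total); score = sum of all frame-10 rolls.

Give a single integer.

Frame 1: OPEN (7+0=7). Cumulative: 7
Frame 2: SPARE (6+4=10). 10 + next roll (1) = 11. Cumulative: 18
Frame 3: OPEN (1+4=5). Cumulative: 23
Frame 4: OPEN (8+0=8). Cumulative: 31
Frame 5: SPARE (0+10=10). 10 + next roll (6) = 16. Cumulative: 47
Frame 6: OPEN (6+2=8). Cumulative: 55
Frame 7: STRIKE. 10 + next two rolls (7+0) = 17. Cumulative: 72
Frame 8: OPEN (7+0=7). Cumulative: 79

Answer: 8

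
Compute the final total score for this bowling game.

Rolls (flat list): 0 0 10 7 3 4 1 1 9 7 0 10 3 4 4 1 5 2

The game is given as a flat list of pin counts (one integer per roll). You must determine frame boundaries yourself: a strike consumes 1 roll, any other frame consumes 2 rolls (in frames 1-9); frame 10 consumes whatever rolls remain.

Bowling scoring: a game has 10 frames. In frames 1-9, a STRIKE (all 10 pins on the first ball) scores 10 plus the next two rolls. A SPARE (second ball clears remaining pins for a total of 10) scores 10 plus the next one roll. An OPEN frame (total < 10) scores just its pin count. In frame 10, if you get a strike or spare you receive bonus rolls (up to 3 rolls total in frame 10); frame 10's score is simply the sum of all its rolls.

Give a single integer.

Answer: 99

Derivation:
Frame 1: OPEN (0+0=0). Cumulative: 0
Frame 2: STRIKE. 10 + next two rolls (7+3) = 20. Cumulative: 20
Frame 3: SPARE (7+3=10). 10 + next roll (4) = 14. Cumulative: 34
Frame 4: OPEN (4+1=5). Cumulative: 39
Frame 5: SPARE (1+9=10). 10 + next roll (7) = 17. Cumulative: 56
Frame 6: OPEN (7+0=7). Cumulative: 63
Frame 7: STRIKE. 10 + next two rolls (3+4) = 17. Cumulative: 80
Frame 8: OPEN (3+4=7). Cumulative: 87
Frame 9: OPEN (4+1=5). Cumulative: 92
Frame 10: OPEN. Sum of all frame-10 rolls (5+2) = 7. Cumulative: 99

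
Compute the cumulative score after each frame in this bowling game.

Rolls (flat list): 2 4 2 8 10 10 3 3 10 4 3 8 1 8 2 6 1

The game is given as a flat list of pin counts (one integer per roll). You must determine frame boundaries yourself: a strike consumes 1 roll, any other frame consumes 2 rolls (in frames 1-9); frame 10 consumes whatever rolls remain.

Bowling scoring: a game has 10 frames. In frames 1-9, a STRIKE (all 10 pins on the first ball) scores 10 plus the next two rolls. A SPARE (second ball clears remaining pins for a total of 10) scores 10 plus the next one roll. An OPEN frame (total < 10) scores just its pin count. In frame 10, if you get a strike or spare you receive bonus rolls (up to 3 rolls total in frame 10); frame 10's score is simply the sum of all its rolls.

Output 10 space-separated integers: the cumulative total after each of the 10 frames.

Frame 1: OPEN (2+4=6). Cumulative: 6
Frame 2: SPARE (2+8=10). 10 + next roll (10) = 20. Cumulative: 26
Frame 3: STRIKE. 10 + next two rolls (10+3) = 23. Cumulative: 49
Frame 4: STRIKE. 10 + next two rolls (3+3) = 16. Cumulative: 65
Frame 5: OPEN (3+3=6). Cumulative: 71
Frame 6: STRIKE. 10 + next two rolls (4+3) = 17. Cumulative: 88
Frame 7: OPEN (4+3=7). Cumulative: 95
Frame 8: OPEN (8+1=9). Cumulative: 104
Frame 9: SPARE (8+2=10). 10 + next roll (6) = 16. Cumulative: 120
Frame 10: OPEN. Sum of all frame-10 rolls (6+1) = 7. Cumulative: 127

Answer: 6 26 49 65 71 88 95 104 120 127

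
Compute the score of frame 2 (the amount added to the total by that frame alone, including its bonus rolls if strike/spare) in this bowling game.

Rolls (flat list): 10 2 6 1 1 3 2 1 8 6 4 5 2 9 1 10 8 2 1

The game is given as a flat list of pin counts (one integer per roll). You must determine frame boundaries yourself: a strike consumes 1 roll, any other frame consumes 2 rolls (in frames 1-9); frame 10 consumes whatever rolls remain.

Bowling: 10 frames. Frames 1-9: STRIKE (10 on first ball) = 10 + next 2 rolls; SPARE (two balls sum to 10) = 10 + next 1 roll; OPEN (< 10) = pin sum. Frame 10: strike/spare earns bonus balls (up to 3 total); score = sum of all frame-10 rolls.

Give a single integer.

Frame 1: STRIKE. 10 + next two rolls (2+6) = 18. Cumulative: 18
Frame 2: OPEN (2+6=8). Cumulative: 26
Frame 3: OPEN (1+1=2). Cumulative: 28
Frame 4: OPEN (3+2=5). Cumulative: 33

Answer: 8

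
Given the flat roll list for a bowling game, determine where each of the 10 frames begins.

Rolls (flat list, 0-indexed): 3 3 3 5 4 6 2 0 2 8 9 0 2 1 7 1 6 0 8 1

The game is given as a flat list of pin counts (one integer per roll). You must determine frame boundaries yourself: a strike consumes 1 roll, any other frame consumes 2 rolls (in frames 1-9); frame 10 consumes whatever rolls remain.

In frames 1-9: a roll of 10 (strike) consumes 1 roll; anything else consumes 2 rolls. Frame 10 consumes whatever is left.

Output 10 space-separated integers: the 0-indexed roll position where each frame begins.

Frame 1 starts at roll index 0: rolls=3,3 (sum=6), consumes 2 rolls
Frame 2 starts at roll index 2: rolls=3,5 (sum=8), consumes 2 rolls
Frame 3 starts at roll index 4: rolls=4,6 (sum=10), consumes 2 rolls
Frame 4 starts at roll index 6: rolls=2,0 (sum=2), consumes 2 rolls
Frame 5 starts at roll index 8: rolls=2,8 (sum=10), consumes 2 rolls
Frame 6 starts at roll index 10: rolls=9,0 (sum=9), consumes 2 rolls
Frame 7 starts at roll index 12: rolls=2,1 (sum=3), consumes 2 rolls
Frame 8 starts at roll index 14: rolls=7,1 (sum=8), consumes 2 rolls
Frame 9 starts at roll index 16: rolls=6,0 (sum=6), consumes 2 rolls
Frame 10 starts at roll index 18: 2 remaining rolls

Answer: 0 2 4 6 8 10 12 14 16 18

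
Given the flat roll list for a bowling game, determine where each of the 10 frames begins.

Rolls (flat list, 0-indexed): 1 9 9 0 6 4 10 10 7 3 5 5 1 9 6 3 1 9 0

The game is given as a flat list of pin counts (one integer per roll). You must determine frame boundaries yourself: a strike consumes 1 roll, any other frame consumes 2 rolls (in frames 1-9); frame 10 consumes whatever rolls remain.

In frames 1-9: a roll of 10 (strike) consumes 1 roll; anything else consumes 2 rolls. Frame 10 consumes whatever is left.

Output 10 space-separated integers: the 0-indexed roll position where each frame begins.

Frame 1 starts at roll index 0: rolls=1,9 (sum=10), consumes 2 rolls
Frame 2 starts at roll index 2: rolls=9,0 (sum=9), consumes 2 rolls
Frame 3 starts at roll index 4: rolls=6,4 (sum=10), consumes 2 rolls
Frame 4 starts at roll index 6: roll=10 (strike), consumes 1 roll
Frame 5 starts at roll index 7: roll=10 (strike), consumes 1 roll
Frame 6 starts at roll index 8: rolls=7,3 (sum=10), consumes 2 rolls
Frame 7 starts at roll index 10: rolls=5,5 (sum=10), consumes 2 rolls
Frame 8 starts at roll index 12: rolls=1,9 (sum=10), consumes 2 rolls
Frame 9 starts at roll index 14: rolls=6,3 (sum=9), consumes 2 rolls
Frame 10 starts at roll index 16: 3 remaining rolls

Answer: 0 2 4 6 7 8 10 12 14 16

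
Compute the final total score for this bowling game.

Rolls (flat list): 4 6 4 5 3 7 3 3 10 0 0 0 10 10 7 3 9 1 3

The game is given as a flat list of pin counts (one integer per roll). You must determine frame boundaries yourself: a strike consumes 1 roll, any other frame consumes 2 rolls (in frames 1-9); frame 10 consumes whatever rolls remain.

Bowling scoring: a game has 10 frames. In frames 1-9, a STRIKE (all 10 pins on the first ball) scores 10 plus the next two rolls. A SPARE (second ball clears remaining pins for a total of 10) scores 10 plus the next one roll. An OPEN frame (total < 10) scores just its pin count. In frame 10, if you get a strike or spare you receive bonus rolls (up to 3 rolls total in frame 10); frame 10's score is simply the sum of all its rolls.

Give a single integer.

Answer: 124

Derivation:
Frame 1: SPARE (4+6=10). 10 + next roll (4) = 14. Cumulative: 14
Frame 2: OPEN (4+5=9). Cumulative: 23
Frame 3: SPARE (3+7=10). 10 + next roll (3) = 13. Cumulative: 36
Frame 4: OPEN (3+3=6). Cumulative: 42
Frame 5: STRIKE. 10 + next two rolls (0+0) = 10. Cumulative: 52
Frame 6: OPEN (0+0=0). Cumulative: 52
Frame 7: SPARE (0+10=10). 10 + next roll (10) = 20. Cumulative: 72
Frame 8: STRIKE. 10 + next two rolls (7+3) = 20. Cumulative: 92
Frame 9: SPARE (7+3=10). 10 + next roll (9) = 19. Cumulative: 111
Frame 10: SPARE. Sum of all frame-10 rolls (9+1+3) = 13. Cumulative: 124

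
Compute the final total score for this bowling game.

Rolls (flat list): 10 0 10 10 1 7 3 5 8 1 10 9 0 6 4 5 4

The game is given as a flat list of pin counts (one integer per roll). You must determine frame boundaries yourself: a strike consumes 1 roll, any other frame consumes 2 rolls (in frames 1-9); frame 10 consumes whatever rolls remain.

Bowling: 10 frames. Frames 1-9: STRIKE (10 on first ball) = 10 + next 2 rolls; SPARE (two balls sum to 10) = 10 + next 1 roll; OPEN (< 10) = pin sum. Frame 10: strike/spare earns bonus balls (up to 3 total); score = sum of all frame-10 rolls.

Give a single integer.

Answer: 135

Derivation:
Frame 1: STRIKE. 10 + next two rolls (0+10) = 20. Cumulative: 20
Frame 2: SPARE (0+10=10). 10 + next roll (10) = 20. Cumulative: 40
Frame 3: STRIKE. 10 + next two rolls (1+7) = 18. Cumulative: 58
Frame 4: OPEN (1+7=8). Cumulative: 66
Frame 5: OPEN (3+5=8). Cumulative: 74
Frame 6: OPEN (8+1=9). Cumulative: 83
Frame 7: STRIKE. 10 + next two rolls (9+0) = 19. Cumulative: 102
Frame 8: OPEN (9+0=9). Cumulative: 111
Frame 9: SPARE (6+4=10). 10 + next roll (5) = 15. Cumulative: 126
Frame 10: OPEN. Sum of all frame-10 rolls (5+4) = 9. Cumulative: 135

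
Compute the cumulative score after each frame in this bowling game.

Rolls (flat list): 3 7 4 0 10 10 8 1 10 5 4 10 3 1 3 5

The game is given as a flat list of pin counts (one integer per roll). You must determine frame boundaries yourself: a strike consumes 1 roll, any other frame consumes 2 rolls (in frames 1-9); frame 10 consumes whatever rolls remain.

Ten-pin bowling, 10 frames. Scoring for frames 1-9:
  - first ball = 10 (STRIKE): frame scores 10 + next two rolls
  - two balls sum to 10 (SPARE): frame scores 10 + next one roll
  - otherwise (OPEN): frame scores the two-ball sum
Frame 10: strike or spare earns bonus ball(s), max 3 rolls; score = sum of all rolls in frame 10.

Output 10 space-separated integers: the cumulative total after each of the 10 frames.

Frame 1: SPARE (3+7=10). 10 + next roll (4) = 14. Cumulative: 14
Frame 2: OPEN (4+0=4). Cumulative: 18
Frame 3: STRIKE. 10 + next two rolls (10+8) = 28. Cumulative: 46
Frame 4: STRIKE. 10 + next two rolls (8+1) = 19. Cumulative: 65
Frame 5: OPEN (8+1=9). Cumulative: 74
Frame 6: STRIKE. 10 + next two rolls (5+4) = 19. Cumulative: 93
Frame 7: OPEN (5+4=9). Cumulative: 102
Frame 8: STRIKE. 10 + next two rolls (3+1) = 14. Cumulative: 116
Frame 9: OPEN (3+1=4). Cumulative: 120
Frame 10: OPEN. Sum of all frame-10 rolls (3+5) = 8. Cumulative: 128

Answer: 14 18 46 65 74 93 102 116 120 128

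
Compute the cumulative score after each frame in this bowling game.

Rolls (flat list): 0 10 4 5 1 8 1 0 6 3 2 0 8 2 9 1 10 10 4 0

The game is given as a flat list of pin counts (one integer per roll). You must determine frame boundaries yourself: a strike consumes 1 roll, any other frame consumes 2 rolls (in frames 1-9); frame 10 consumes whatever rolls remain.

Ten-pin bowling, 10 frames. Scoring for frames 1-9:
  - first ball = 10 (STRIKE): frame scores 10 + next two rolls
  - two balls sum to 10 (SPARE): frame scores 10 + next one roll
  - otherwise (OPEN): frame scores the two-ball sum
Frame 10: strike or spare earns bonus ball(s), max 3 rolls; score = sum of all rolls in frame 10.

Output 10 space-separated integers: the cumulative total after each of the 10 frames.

Answer: 14 23 32 33 42 44 63 83 107 121

Derivation:
Frame 1: SPARE (0+10=10). 10 + next roll (4) = 14. Cumulative: 14
Frame 2: OPEN (4+5=9). Cumulative: 23
Frame 3: OPEN (1+8=9). Cumulative: 32
Frame 4: OPEN (1+0=1). Cumulative: 33
Frame 5: OPEN (6+3=9). Cumulative: 42
Frame 6: OPEN (2+0=2). Cumulative: 44
Frame 7: SPARE (8+2=10). 10 + next roll (9) = 19. Cumulative: 63
Frame 8: SPARE (9+1=10). 10 + next roll (10) = 20. Cumulative: 83
Frame 9: STRIKE. 10 + next two rolls (10+4) = 24. Cumulative: 107
Frame 10: STRIKE. Sum of all frame-10 rolls (10+4+0) = 14. Cumulative: 121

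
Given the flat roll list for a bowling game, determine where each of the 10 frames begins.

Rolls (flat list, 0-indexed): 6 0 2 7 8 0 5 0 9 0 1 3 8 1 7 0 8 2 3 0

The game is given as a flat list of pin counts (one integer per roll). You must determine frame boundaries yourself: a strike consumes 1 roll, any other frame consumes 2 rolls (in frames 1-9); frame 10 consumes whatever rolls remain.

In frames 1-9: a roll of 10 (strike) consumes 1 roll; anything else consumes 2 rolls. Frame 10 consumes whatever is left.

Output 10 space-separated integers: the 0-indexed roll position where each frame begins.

Frame 1 starts at roll index 0: rolls=6,0 (sum=6), consumes 2 rolls
Frame 2 starts at roll index 2: rolls=2,7 (sum=9), consumes 2 rolls
Frame 3 starts at roll index 4: rolls=8,0 (sum=8), consumes 2 rolls
Frame 4 starts at roll index 6: rolls=5,0 (sum=5), consumes 2 rolls
Frame 5 starts at roll index 8: rolls=9,0 (sum=9), consumes 2 rolls
Frame 6 starts at roll index 10: rolls=1,3 (sum=4), consumes 2 rolls
Frame 7 starts at roll index 12: rolls=8,1 (sum=9), consumes 2 rolls
Frame 8 starts at roll index 14: rolls=7,0 (sum=7), consumes 2 rolls
Frame 9 starts at roll index 16: rolls=8,2 (sum=10), consumes 2 rolls
Frame 10 starts at roll index 18: 2 remaining rolls

Answer: 0 2 4 6 8 10 12 14 16 18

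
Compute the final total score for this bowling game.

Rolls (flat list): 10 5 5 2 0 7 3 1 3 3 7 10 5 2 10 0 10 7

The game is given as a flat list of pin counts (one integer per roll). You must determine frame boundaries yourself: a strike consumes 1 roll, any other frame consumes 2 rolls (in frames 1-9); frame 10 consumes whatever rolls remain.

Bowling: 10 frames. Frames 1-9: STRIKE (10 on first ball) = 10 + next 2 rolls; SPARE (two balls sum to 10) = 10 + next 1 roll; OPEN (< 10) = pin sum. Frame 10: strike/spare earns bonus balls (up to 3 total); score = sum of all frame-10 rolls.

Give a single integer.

Frame 1: STRIKE. 10 + next two rolls (5+5) = 20. Cumulative: 20
Frame 2: SPARE (5+5=10). 10 + next roll (2) = 12. Cumulative: 32
Frame 3: OPEN (2+0=2). Cumulative: 34
Frame 4: SPARE (7+3=10). 10 + next roll (1) = 11. Cumulative: 45
Frame 5: OPEN (1+3=4). Cumulative: 49
Frame 6: SPARE (3+7=10). 10 + next roll (10) = 20. Cumulative: 69
Frame 7: STRIKE. 10 + next two rolls (5+2) = 17. Cumulative: 86
Frame 8: OPEN (5+2=7). Cumulative: 93
Frame 9: STRIKE. 10 + next two rolls (0+10) = 20. Cumulative: 113
Frame 10: SPARE. Sum of all frame-10 rolls (0+10+7) = 17. Cumulative: 130

Answer: 130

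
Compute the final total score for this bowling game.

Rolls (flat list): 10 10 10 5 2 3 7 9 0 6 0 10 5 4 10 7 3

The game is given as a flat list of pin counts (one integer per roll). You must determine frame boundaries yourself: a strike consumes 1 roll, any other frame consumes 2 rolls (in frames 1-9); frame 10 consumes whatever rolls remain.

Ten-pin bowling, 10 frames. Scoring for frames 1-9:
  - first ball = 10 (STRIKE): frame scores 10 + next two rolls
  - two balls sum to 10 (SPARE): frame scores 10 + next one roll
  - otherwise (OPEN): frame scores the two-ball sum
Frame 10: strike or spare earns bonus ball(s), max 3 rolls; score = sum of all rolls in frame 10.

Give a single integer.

Answer: 161

Derivation:
Frame 1: STRIKE. 10 + next two rolls (10+10) = 30. Cumulative: 30
Frame 2: STRIKE. 10 + next two rolls (10+5) = 25. Cumulative: 55
Frame 3: STRIKE. 10 + next two rolls (5+2) = 17. Cumulative: 72
Frame 4: OPEN (5+2=7). Cumulative: 79
Frame 5: SPARE (3+7=10). 10 + next roll (9) = 19. Cumulative: 98
Frame 6: OPEN (9+0=9). Cumulative: 107
Frame 7: OPEN (6+0=6). Cumulative: 113
Frame 8: STRIKE. 10 + next two rolls (5+4) = 19. Cumulative: 132
Frame 9: OPEN (5+4=9). Cumulative: 141
Frame 10: STRIKE. Sum of all frame-10 rolls (10+7+3) = 20. Cumulative: 161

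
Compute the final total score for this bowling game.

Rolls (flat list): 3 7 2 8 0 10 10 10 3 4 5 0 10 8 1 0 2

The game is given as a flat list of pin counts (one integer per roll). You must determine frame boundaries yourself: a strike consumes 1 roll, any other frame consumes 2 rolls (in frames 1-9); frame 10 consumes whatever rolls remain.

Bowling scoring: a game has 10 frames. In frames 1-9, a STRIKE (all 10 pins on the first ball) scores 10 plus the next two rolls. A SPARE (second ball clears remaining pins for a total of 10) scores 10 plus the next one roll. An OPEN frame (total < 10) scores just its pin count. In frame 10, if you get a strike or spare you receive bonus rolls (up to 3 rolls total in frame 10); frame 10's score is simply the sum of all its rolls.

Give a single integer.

Answer: 124

Derivation:
Frame 1: SPARE (3+7=10). 10 + next roll (2) = 12. Cumulative: 12
Frame 2: SPARE (2+8=10). 10 + next roll (0) = 10. Cumulative: 22
Frame 3: SPARE (0+10=10). 10 + next roll (10) = 20. Cumulative: 42
Frame 4: STRIKE. 10 + next two rolls (10+3) = 23. Cumulative: 65
Frame 5: STRIKE. 10 + next two rolls (3+4) = 17. Cumulative: 82
Frame 6: OPEN (3+4=7). Cumulative: 89
Frame 7: OPEN (5+0=5). Cumulative: 94
Frame 8: STRIKE. 10 + next two rolls (8+1) = 19. Cumulative: 113
Frame 9: OPEN (8+1=9). Cumulative: 122
Frame 10: OPEN. Sum of all frame-10 rolls (0+2) = 2. Cumulative: 124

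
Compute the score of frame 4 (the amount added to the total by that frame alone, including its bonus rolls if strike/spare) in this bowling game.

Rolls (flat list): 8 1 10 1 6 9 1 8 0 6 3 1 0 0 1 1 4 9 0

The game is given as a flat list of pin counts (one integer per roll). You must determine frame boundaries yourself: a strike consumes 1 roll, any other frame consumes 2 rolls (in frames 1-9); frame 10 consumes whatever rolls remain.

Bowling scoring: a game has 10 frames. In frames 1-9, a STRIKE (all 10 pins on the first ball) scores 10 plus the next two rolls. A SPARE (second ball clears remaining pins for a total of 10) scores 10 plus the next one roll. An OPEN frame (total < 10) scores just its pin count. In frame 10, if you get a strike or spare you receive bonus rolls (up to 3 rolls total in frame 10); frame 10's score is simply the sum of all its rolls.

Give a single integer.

Frame 1: OPEN (8+1=9). Cumulative: 9
Frame 2: STRIKE. 10 + next two rolls (1+6) = 17. Cumulative: 26
Frame 3: OPEN (1+6=7). Cumulative: 33
Frame 4: SPARE (9+1=10). 10 + next roll (8) = 18. Cumulative: 51
Frame 5: OPEN (8+0=8). Cumulative: 59
Frame 6: OPEN (6+3=9). Cumulative: 68

Answer: 18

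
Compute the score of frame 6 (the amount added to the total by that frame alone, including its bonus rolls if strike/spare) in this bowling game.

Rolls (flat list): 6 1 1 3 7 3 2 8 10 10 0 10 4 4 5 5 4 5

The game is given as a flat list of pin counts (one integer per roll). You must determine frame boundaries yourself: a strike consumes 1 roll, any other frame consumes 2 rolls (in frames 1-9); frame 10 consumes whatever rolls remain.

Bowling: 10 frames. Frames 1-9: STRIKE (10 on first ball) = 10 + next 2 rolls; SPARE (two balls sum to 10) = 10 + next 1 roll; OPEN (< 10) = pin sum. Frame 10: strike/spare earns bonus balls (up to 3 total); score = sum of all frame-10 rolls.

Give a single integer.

Answer: 20

Derivation:
Frame 1: OPEN (6+1=7). Cumulative: 7
Frame 2: OPEN (1+3=4). Cumulative: 11
Frame 3: SPARE (7+3=10). 10 + next roll (2) = 12. Cumulative: 23
Frame 4: SPARE (2+8=10). 10 + next roll (10) = 20. Cumulative: 43
Frame 5: STRIKE. 10 + next two rolls (10+0) = 20. Cumulative: 63
Frame 6: STRIKE. 10 + next two rolls (0+10) = 20. Cumulative: 83
Frame 7: SPARE (0+10=10). 10 + next roll (4) = 14. Cumulative: 97
Frame 8: OPEN (4+4=8). Cumulative: 105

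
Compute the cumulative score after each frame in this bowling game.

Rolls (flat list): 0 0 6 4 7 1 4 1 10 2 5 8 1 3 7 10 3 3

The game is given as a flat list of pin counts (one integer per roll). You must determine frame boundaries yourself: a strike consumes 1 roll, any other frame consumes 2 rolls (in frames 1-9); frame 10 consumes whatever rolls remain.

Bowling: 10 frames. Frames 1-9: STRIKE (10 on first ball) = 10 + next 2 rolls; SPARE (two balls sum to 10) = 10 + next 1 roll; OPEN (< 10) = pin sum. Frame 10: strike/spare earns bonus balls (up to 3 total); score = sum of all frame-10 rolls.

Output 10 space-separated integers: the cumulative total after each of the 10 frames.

Answer: 0 17 25 30 47 54 63 83 99 105

Derivation:
Frame 1: OPEN (0+0=0). Cumulative: 0
Frame 2: SPARE (6+4=10). 10 + next roll (7) = 17. Cumulative: 17
Frame 3: OPEN (7+1=8). Cumulative: 25
Frame 4: OPEN (4+1=5). Cumulative: 30
Frame 5: STRIKE. 10 + next two rolls (2+5) = 17. Cumulative: 47
Frame 6: OPEN (2+5=7). Cumulative: 54
Frame 7: OPEN (8+1=9). Cumulative: 63
Frame 8: SPARE (3+7=10). 10 + next roll (10) = 20. Cumulative: 83
Frame 9: STRIKE. 10 + next two rolls (3+3) = 16. Cumulative: 99
Frame 10: OPEN. Sum of all frame-10 rolls (3+3) = 6. Cumulative: 105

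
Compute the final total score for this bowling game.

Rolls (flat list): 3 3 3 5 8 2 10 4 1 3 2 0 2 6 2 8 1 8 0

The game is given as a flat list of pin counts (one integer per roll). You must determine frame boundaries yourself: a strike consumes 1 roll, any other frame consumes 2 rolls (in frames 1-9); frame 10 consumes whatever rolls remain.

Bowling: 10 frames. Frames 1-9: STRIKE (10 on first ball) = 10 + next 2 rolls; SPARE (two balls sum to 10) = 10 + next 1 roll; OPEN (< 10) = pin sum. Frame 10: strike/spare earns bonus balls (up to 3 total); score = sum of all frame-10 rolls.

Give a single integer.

Answer: 86

Derivation:
Frame 1: OPEN (3+3=6). Cumulative: 6
Frame 2: OPEN (3+5=8). Cumulative: 14
Frame 3: SPARE (8+2=10). 10 + next roll (10) = 20. Cumulative: 34
Frame 4: STRIKE. 10 + next two rolls (4+1) = 15. Cumulative: 49
Frame 5: OPEN (4+1=5). Cumulative: 54
Frame 6: OPEN (3+2=5). Cumulative: 59
Frame 7: OPEN (0+2=2). Cumulative: 61
Frame 8: OPEN (6+2=8). Cumulative: 69
Frame 9: OPEN (8+1=9). Cumulative: 78
Frame 10: OPEN. Sum of all frame-10 rolls (8+0) = 8. Cumulative: 86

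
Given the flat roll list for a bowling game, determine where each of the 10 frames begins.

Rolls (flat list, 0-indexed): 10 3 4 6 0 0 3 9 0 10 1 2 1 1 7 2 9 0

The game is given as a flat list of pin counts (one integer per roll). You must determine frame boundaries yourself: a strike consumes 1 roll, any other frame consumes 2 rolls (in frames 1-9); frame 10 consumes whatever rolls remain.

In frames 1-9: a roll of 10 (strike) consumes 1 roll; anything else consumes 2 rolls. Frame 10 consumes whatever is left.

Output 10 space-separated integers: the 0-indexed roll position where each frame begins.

Frame 1 starts at roll index 0: roll=10 (strike), consumes 1 roll
Frame 2 starts at roll index 1: rolls=3,4 (sum=7), consumes 2 rolls
Frame 3 starts at roll index 3: rolls=6,0 (sum=6), consumes 2 rolls
Frame 4 starts at roll index 5: rolls=0,3 (sum=3), consumes 2 rolls
Frame 5 starts at roll index 7: rolls=9,0 (sum=9), consumes 2 rolls
Frame 6 starts at roll index 9: roll=10 (strike), consumes 1 roll
Frame 7 starts at roll index 10: rolls=1,2 (sum=3), consumes 2 rolls
Frame 8 starts at roll index 12: rolls=1,1 (sum=2), consumes 2 rolls
Frame 9 starts at roll index 14: rolls=7,2 (sum=9), consumes 2 rolls
Frame 10 starts at roll index 16: 2 remaining rolls

Answer: 0 1 3 5 7 9 10 12 14 16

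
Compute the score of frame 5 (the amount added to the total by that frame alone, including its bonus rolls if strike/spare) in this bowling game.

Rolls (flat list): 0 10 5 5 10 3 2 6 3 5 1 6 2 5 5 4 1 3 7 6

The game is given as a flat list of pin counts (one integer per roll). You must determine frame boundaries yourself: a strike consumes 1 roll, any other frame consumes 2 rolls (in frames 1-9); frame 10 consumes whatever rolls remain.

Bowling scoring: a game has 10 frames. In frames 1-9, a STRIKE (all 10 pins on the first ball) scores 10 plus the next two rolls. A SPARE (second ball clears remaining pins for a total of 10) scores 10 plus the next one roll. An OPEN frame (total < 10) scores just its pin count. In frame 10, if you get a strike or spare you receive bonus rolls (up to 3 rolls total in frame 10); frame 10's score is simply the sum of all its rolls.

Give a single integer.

Answer: 9

Derivation:
Frame 1: SPARE (0+10=10). 10 + next roll (5) = 15. Cumulative: 15
Frame 2: SPARE (5+5=10). 10 + next roll (10) = 20. Cumulative: 35
Frame 3: STRIKE. 10 + next two rolls (3+2) = 15. Cumulative: 50
Frame 4: OPEN (3+2=5). Cumulative: 55
Frame 5: OPEN (6+3=9). Cumulative: 64
Frame 6: OPEN (5+1=6). Cumulative: 70
Frame 7: OPEN (6+2=8). Cumulative: 78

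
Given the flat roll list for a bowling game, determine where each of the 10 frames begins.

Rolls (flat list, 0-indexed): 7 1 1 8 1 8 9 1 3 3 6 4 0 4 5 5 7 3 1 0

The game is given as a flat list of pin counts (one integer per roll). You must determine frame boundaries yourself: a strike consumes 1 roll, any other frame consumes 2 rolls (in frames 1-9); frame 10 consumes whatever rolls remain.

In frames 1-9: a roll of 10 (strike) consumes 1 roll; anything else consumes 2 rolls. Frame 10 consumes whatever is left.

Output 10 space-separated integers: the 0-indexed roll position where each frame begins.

Answer: 0 2 4 6 8 10 12 14 16 18

Derivation:
Frame 1 starts at roll index 0: rolls=7,1 (sum=8), consumes 2 rolls
Frame 2 starts at roll index 2: rolls=1,8 (sum=9), consumes 2 rolls
Frame 3 starts at roll index 4: rolls=1,8 (sum=9), consumes 2 rolls
Frame 4 starts at roll index 6: rolls=9,1 (sum=10), consumes 2 rolls
Frame 5 starts at roll index 8: rolls=3,3 (sum=6), consumes 2 rolls
Frame 6 starts at roll index 10: rolls=6,4 (sum=10), consumes 2 rolls
Frame 7 starts at roll index 12: rolls=0,4 (sum=4), consumes 2 rolls
Frame 8 starts at roll index 14: rolls=5,5 (sum=10), consumes 2 rolls
Frame 9 starts at roll index 16: rolls=7,3 (sum=10), consumes 2 rolls
Frame 10 starts at roll index 18: 2 remaining rolls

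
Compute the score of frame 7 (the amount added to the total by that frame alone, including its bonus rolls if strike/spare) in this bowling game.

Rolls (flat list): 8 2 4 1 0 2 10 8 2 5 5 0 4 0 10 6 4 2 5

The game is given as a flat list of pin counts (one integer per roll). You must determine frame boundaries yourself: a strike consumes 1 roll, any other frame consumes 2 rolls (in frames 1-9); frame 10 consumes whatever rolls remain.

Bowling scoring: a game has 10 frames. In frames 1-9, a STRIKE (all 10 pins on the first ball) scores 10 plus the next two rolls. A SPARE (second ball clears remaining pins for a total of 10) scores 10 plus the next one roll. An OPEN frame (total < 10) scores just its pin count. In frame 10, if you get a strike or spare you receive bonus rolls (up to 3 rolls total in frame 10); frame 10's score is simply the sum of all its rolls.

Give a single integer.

Frame 1: SPARE (8+2=10). 10 + next roll (4) = 14. Cumulative: 14
Frame 2: OPEN (4+1=5). Cumulative: 19
Frame 3: OPEN (0+2=2). Cumulative: 21
Frame 4: STRIKE. 10 + next two rolls (8+2) = 20. Cumulative: 41
Frame 5: SPARE (8+2=10). 10 + next roll (5) = 15. Cumulative: 56
Frame 6: SPARE (5+5=10). 10 + next roll (0) = 10. Cumulative: 66
Frame 7: OPEN (0+4=4). Cumulative: 70
Frame 8: SPARE (0+10=10). 10 + next roll (6) = 16. Cumulative: 86
Frame 9: SPARE (6+4=10). 10 + next roll (2) = 12. Cumulative: 98

Answer: 4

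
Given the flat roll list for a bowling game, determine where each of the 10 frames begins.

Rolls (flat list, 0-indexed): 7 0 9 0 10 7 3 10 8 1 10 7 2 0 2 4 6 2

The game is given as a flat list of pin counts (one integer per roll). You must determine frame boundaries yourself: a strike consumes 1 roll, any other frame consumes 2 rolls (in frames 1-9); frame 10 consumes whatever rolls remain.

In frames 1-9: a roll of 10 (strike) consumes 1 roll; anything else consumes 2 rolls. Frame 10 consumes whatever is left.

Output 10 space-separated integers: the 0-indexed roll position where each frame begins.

Answer: 0 2 4 5 7 8 10 11 13 15

Derivation:
Frame 1 starts at roll index 0: rolls=7,0 (sum=7), consumes 2 rolls
Frame 2 starts at roll index 2: rolls=9,0 (sum=9), consumes 2 rolls
Frame 3 starts at roll index 4: roll=10 (strike), consumes 1 roll
Frame 4 starts at roll index 5: rolls=7,3 (sum=10), consumes 2 rolls
Frame 5 starts at roll index 7: roll=10 (strike), consumes 1 roll
Frame 6 starts at roll index 8: rolls=8,1 (sum=9), consumes 2 rolls
Frame 7 starts at roll index 10: roll=10 (strike), consumes 1 roll
Frame 8 starts at roll index 11: rolls=7,2 (sum=9), consumes 2 rolls
Frame 9 starts at roll index 13: rolls=0,2 (sum=2), consumes 2 rolls
Frame 10 starts at roll index 15: 3 remaining rolls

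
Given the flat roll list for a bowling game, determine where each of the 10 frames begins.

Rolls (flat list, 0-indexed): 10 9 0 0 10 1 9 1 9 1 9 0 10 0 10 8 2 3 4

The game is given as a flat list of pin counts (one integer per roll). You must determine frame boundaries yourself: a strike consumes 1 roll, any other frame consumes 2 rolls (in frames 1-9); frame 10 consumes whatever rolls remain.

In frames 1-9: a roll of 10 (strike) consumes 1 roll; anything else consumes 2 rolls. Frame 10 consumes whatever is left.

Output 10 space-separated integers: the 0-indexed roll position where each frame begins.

Answer: 0 1 3 5 7 9 11 13 15 17

Derivation:
Frame 1 starts at roll index 0: roll=10 (strike), consumes 1 roll
Frame 2 starts at roll index 1: rolls=9,0 (sum=9), consumes 2 rolls
Frame 3 starts at roll index 3: rolls=0,10 (sum=10), consumes 2 rolls
Frame 4 starts at roll index 5: rolls=1,9 (sum=10), consumes 2 rolls
Frame 5 starts at roll index 7: rolls=1,9 (sum=10), consumes 2 rolls
Frame 6 starts at roll index 9: rolls=1,9 (sum=10), consumes 2 rolls
Frame 7 starts at roll index 11: rolls=0,10 (sum=10), consumes 2 rolls
Frame 8 starts at roll index 13: rolls=0,10 (sum=10), consumes 2 rolls
Frame 9 starts at roll index 15: rolls=8,2 (sum=10), consumes 2 rolls
Frame 10 starts at roll index 17: 2 remaining rolls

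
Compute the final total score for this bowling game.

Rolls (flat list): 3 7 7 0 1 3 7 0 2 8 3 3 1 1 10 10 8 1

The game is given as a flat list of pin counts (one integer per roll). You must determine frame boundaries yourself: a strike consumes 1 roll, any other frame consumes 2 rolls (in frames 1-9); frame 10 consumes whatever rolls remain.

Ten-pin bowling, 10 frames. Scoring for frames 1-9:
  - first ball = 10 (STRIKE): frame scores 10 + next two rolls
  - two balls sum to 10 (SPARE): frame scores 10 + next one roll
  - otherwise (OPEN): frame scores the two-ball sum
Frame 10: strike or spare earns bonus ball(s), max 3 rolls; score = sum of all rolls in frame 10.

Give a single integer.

Answer: 112

Derivation:
Frame 1: SPARE (3+7=10). 10 + next roll (7) = 17. Cumulative: 17
Frame 2: OPEN (7+0=7). Cumulative: 24
Frame 3: OPEN (1+3=4). Cumulative: 28
Frame 4: OPEN (7+0=7). Cumulative: 35
Frame 5: SPARE (2+8=10). 10 + next roll (3) = 13. Cumulative: 48
Frame 6: OPEN (3+3=6). Cumulative: 54
Frame 7: OPEN (1+1=2). Cumulative: 56
Frame 8: STRIKE. 10 + next two rolls (10+8) = 28. Cumulative: 84
Frame 9: STRIKE. 10 + next two rolls (8+1) = 19. Cumulative: 103
Frame 10: OPEN. Sum of all frame-10 rolls (8+1) = 9. Cumulative: 112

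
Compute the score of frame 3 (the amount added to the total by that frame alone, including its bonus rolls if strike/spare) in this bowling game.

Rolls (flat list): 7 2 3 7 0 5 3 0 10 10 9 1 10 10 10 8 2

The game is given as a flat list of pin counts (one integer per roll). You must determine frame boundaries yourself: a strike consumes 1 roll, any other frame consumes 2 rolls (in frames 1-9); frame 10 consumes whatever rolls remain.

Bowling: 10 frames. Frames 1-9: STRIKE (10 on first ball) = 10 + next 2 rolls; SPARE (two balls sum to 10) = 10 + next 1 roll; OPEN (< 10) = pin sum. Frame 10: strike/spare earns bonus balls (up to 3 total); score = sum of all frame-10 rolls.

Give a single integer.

Frame 1: OPEN (7+2=9). Cumulative: 9
Frame 2: SPARE (3+7=10). 10 + next roll (0) = 10. Cumulative: 19
Frame 3: OPEN (0+5=5). Cumulative: 24
Frame 4: OPEN (3+0=3). Cumulative: 27
Frame 5: STRIKE. 10 + next two rolls (10+9) = 29. Cumulative: 56

Answer: 5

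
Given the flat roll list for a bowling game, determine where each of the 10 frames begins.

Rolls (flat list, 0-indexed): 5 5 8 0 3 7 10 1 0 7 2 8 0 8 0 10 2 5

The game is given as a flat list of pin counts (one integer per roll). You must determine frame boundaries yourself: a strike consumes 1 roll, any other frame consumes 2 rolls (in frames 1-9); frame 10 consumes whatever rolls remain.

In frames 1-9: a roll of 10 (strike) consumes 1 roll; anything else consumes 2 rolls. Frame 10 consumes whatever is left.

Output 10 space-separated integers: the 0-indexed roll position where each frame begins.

Frame 1 starts at roll index 0: rolls=5,5 (sum=10), consumes 2 rolls
Frame 2 starts at roll index 2: rolls=8,0 (sum=8), consumes 2 rolls
Frame 3 starts at roll index 4: rolls=3,7 (sum=10), consumes 2 rolls
Frame 4 starts at roll index 6: roll=10 (strike), consumes 1 roll
Frame 5 starts at roll index 7: rolls=1,0 (sum=1), consumes 2 rolls
Frame 6 starts at roll index 9: rolls=7,2 (sum=9), consumes 2 rolls
Frame 7 starts at roll index 11: rolls=8,0 (sum=8), consumes 2 rolls
Frame 8 starts at roll index 13: rolls=8,0 (sum=8), consumes 2 rolls
Frame 9 starts at roll index 15: roll=10 (strike), consumes 1 roll
Frame 10 starts at roll index 16: 2 remaining rolls

Answer: 0 2 4 6 7 9 11 13 15 16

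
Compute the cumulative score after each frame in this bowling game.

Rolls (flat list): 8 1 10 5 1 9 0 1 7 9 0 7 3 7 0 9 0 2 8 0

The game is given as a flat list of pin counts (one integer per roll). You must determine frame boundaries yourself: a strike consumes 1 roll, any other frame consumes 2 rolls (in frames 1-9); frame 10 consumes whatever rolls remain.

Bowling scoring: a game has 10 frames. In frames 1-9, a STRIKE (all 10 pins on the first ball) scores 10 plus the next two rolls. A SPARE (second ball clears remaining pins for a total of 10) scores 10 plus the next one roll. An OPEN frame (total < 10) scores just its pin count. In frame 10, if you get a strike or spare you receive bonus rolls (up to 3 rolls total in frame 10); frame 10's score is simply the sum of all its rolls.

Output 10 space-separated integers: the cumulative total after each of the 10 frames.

Frame 1: OPEN (8+1=9). Cumulative: 9
Frame 2: STRIKE. 10 + next two rolls (5+1) = 16. Cumulative: 25
Frame 3: OPEN (5+1=6). Cumulative: 31
Frame 4: OPEN (9+0=9). Cumulative: 40
Frame 5: OPEN (1+7=8). Cumulative: 48
Frame 6: OPEN (9+0=9). Cumulative: 57
Frame 7: SPARE (7+3=10). 10 + next roll (7) = 17. Cumulative: 74
Frame 8: OPEN (7+0=7). Cumulative: 81
Frame 9: OPEN (9+0=9). Cumulative: 90
Frame 10: SPARE. Sum of all frame-10 rolls (2+8+0) = 10. Cumulative: 100

Answer: 9 25 31 40 48 57 74 81 90 100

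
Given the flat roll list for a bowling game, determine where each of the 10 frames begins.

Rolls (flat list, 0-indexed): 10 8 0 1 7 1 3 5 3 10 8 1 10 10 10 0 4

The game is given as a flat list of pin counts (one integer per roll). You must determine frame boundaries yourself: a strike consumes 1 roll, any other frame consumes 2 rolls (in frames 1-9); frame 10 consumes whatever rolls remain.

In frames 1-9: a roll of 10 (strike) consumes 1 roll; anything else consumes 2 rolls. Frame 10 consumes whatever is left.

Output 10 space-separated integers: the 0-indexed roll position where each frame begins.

Answer: 0 1 3 5 7 9 10 12 13 14

Derivation:
Frame 1 starts at roll index 0: roll=10 (strike), consumes 1 roll
Frame 2 starts at roll index 1: rolls=8,0 (sum=8), consumes 2 rolls
Frame 3 starts at roll index 3: rolls=1,7 (sum=8), consumes 2 rolls
Frame 4 starts at roll index 5: rolls=1,3 (sum=4), consumes 2 rolls
Frame 5 starts at roll index 7: rolls=5,3 (sum=8), consumes 2 rolls
Frame 6 starts at roll index 9: roll=10 (strike), consumes 1 roll
Frame 7 starts at roll index 10: rolls=8,1 (sum=9), consumes 2 rolls
Frame 8 starts at roll index 12: roll=10 (strike), consumes 1 roll
Frame 9 starts at roll index 13: roll=10 (strike), consumes 1 roll
Frame 10 starts at roll index 14: 3 remaining rolls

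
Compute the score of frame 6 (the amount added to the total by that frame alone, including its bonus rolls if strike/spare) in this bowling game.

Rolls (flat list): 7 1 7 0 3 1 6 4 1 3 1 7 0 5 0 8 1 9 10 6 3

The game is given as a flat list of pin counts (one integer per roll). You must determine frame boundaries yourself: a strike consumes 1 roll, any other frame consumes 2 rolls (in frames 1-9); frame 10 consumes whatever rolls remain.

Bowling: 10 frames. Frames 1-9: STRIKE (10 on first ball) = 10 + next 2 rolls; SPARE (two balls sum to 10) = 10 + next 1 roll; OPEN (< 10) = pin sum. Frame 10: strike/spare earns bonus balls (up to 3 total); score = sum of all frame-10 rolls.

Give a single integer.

Frame 1: OPEN (7+1=8). Cumulative: 8
Frame 2: OPEN (7+0=7). Cumulative: 15
Frame 3: OPEN (3+1=4). Cumulative: 19
Frame 4: SPARE (6+4=10). 10 + next roll (1) = 11. Cumulative: 30
Frame 5: OPEN (1+3=4). Cumulative: 34
Frame 6: OPEN (1+7=8). Cumulative: 42
Frame 7: OPEN (0+5=5). Cumulative: 47
Frame 8: OPEN (0+8=8). Cumulative: 55

Answer: 8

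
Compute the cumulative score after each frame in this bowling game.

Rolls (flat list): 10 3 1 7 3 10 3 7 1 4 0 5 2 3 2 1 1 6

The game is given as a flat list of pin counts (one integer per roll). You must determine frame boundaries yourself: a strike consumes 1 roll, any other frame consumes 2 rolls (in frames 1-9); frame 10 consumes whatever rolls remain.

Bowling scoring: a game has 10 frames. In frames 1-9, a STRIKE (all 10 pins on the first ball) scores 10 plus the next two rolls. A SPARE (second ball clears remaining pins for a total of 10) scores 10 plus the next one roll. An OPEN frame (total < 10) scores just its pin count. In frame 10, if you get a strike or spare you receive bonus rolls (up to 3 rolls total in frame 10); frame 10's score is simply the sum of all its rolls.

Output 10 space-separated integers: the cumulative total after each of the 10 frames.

Frame 1: STRIKE. 10 + next two rolls (3+1) = 14. Cumulative: 14
Frame 2: OPEN (3+1=4). Cumulative: 18
Frame 3: SPARE (7+3=10). 10 + next roll (10) = 20. Cumulative: 38
Frame 4: STRIKE. 10 + next two rolls (3+7) = 20. Cumulative: 58
Frame 5: SPARE (3+7=10). 10 + next roll (1) = 11. Cumulative: 69
Frame 6: OPEN (1+4=5). Cumulative: 74
Frame 7: OPEN (0+5=5). Cumulative: 79
Frame 8: OPEN (2+3=5). Cumulative: 84
Frame 9: OPEN (2+1=3). Cumulative: 87
Frame 10: OPEN. Sum of all frame-10 rolls (1+6) = 7. Cumulative: 94

Answer: 14 18 38 58 69 74 79 84 87 94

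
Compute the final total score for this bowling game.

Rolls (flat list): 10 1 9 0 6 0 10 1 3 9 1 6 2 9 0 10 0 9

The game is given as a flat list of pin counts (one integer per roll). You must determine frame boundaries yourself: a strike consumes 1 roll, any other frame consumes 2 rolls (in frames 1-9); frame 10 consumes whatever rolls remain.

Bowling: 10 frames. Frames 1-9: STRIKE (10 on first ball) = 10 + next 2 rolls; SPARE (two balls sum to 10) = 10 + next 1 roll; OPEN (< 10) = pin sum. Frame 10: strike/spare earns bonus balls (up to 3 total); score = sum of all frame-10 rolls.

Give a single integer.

Answer: 112

Derivation:
Frame 1: STRIKE. 10 + next two rolls (1+9) = 20. Cumulative: 20
Frame 2: SPARE (1+9=10). 10 + next roll (0) = 10. Cumulative: 30
Frame 3: OPEN (0+6=6). Cumulative: 36
Frame 4: SPARE (0+10=10). 10 + next roll (1) = 11. Cumulative: 47
Frame 5: OPEN (1+3=4). Cumulative: 51
Frame 6: SPARE (9+1=10). 10 + next roll (6) = 16. Cumulative: 67
Frame 7: OPEN (6+2=8). Cumulative: 75
Frame 8: OPEN (9+0=9). Cumulative: 84
Frame 9: STRIKE. 10 + next two rolls (0+9) = 19. Cumulative: 103
Frame 10: OPEN. Sum of all frame-10 rolls (0+9) = 9. Cumulative: 112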